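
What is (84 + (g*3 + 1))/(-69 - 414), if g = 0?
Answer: -85/483 ≈ -0.17598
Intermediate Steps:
(84 + (g*3 + 1))/(-69 - 414) = (84 + (0*3 + 1))/(-69 - 414) = (84 + (0 + 1))/(-483) = (84 + 1)*(-1/483) = 85*(-1/483) = -85/483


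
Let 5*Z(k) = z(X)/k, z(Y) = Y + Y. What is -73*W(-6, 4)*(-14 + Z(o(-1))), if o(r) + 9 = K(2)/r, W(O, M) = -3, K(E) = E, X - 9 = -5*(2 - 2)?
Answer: -172572/55 ≈ -3137.7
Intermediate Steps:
X = 9 (X = 9 - 5*(2 - 2) = 9 - 5*0 = 9 + 0 = 9)
z(Y) = 2*Y
o(r) = -9 + 2/r
Z(k) = 18/(5*k) (Z(k) = ((2*9)/k)/5 = (18/k)/5 = 18/(5*k))
-73*W(-6, 4)*(-14 + Z(o(-1))) = -(-219)*(-14 + 18/(5*(-9 + 2/(-1)))) = -(-219)*(-14 + 18/(5*(-9 + 2*(-1)))) = -(-219)*(-14 + 18/(5*(-9 - 2))) = -(-219)*(-14 + (18/5)/(-11)) = -(-219)*(-14 + (18/5)*(-1/11)) = -(-219)*(-14 - 18/55) = -(-219)*(-788)/55 = -73*2364/55 = -172572/55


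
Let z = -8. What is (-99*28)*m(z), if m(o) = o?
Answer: 22176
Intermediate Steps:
(-99*28)*m(z) = -99*28*(-8) = -2772*(-8) = 22176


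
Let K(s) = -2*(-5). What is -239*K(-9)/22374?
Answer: -1195/11187 ≈ -0.10682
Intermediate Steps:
K(s) = 10
-239*K(-9)/22374 = -239*10/22374 = -2390*1/22374 = -1195/11187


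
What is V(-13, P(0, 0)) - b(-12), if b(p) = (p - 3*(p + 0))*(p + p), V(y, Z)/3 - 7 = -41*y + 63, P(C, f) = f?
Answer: 2385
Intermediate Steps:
V(y, Z) = 210 - 123*y (V(y, Z) = 21 + 3*(-41*y + 63) = 21 + 3*(63 - 41*y) = 21 + (189 - 123*y) = 210 - 123*y)
b(p) = -4*p**2 (b(p) = (p - 3*p)*(2*p) = (-2*p)*(2*p) = -4*p**2)
V(-13, P(0, 0)) - b(-12) = (210 - 123*(-13)) - (-4)*(-12)**2 = (210 + 1599) - (-4)*144 = 1809 - 1*(-576) = 1809 + 576 = 2385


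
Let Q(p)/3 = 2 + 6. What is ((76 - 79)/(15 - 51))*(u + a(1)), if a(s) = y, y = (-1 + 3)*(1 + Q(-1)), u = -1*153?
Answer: -103/12 ≈ -8.5833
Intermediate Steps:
Q(p) = 24 (Q(p) = 3*(2 + 6) = 3*8 = 24)
u = -153
y = 50 (y = (-1 + 3)*(1 + 24) = 2*25 = 50)
a(s) = 50
((76 - 79)/(15 - 51))*(u + a(1)) = ((76 - 79)/(15 - 51))*(-153 + 50) = -3/(-36)*(-103) = -3*(-1/36)*(-103) = (1/12)*(-103) = -103/12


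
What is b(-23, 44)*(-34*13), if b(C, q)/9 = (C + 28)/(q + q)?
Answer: -9945/44 ≈ -226.02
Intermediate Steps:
b(C, q) = 9*(28 + C)/(2*q) (b(C, q) = 9*((C + 28)/(q + q)) = 9*((28 + C)/((2*q))) = 9*((28 + C)*(1/(2*q))) = 9*((28 + C)/(2*q)) = 9*(28 + C)/(2*q))
b(-23, 44)*(-34*13) = ((9/2)*(28 - 23)/44)*(-34*13) = ((9/2)*(1/44)*5)*(-442) = (45/88)*(-442) = -9945/44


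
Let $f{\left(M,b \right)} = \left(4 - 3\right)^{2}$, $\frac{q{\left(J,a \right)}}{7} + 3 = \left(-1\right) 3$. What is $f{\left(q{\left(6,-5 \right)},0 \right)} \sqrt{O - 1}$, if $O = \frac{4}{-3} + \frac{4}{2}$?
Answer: $\frac{i \sqrt{3}}{3} \approx 0.57735 i$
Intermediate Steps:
$q{\left(J,a \right)} = -42$ ($q{\left(J,a \right)} = -21 + 7 \left(\left(-1\right) 3\right) = -21 + 7 \left(-3\right) = -21 - 21 = -42$)
$f{\left(M,b \right)} = 1$ ($f{\left(M,b \right)} = 1^{2} = 1$)
$O = \frac{2}{3}$ ($O = 4 \left(- \frac{1}{3}\right) + 4 \cdot \frac{1}{2} = - \frac{4}{3} + 2 = \frac{2}{3} \approx 0.66667$)
$f{\left(q{\left(6,-5 \right)},0 \right)} \sqrt{O - 1} = 1 \sqrt{\frac{2}{3} - 1} = 1 \sqrt{- \frac{1}{3}} = 1 \frac{i \sqrt{3}}{3} = \frac{i \sqrt{3}}{3}$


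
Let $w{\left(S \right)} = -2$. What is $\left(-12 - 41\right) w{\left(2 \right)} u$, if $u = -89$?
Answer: $-9434$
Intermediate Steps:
$\left(-12 - 41\right) w{\left(2 \right)} u = \left(-12 - 41\right) \left(-2\right) \left(-89\right) = \left(-53\right) \left(-2\right) \left(-89\right) = 106 \left(-89\right) = -9434$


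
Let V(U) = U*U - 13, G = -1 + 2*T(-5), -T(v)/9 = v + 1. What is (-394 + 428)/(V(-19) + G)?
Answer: 34/419 ≈ 0.081146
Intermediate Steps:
T(v) = -9 - 9*v (T(v) = -9*(v + 1) = -9*(1 + v) = -9 - 9*v)
G = 71 (G = -1 + 2*(-9 - 9*(-5)) = -1 + 2*(-9 + 45) = -1 + 2*36 = -1 + 72 = 71)
V(U) = -13 + U**2 (V(U) = U**2 - 13 = -13 + U**2)
(-394 + 428)/(V(-19) + G) = (-394 + 428)/((-13 + (-19)**2) + 71) = 34/((-13 + 361) + 71) = 34/(348 + 71) = 34/419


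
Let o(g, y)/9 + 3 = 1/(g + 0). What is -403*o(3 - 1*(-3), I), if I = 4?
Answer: 20553/2 ≈ 10277.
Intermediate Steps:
o(g, y) = -27 + 9/g (o(g, y) = -27 + 9/(g + 0) = -27 + 9/g)
-403*o(3 - 1*(-3), I) = -403*(-27 + 9/(3 - 1*(-3))) = -403*(-27 + 9/(3 + 3)) = -403*(-27 + 9/6) = -403*(-27 + 9*(⅙)) = -403*(-27 + 3/2) = -403*(-51/2) = 20553/2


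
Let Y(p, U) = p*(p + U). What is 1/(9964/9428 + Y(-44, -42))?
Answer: 2357/8921379 ≈ 0.00026420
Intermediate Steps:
Y(p, U) = p*(U + p)
1/(9964/9428 + Y(-44, -42)) = 1/(9964/9428 - 44*(-42 - 44)) = 1/(9964*(1/9428) - 44*(-86)) = 1/(2491/2357 + 3784) = 1/(8921379/2357) = 2357/8921379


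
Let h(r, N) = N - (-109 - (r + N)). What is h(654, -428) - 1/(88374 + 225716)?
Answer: -29210371/314090 ≈ -93.000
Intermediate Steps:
h(r, N) = 109 + r + 2*N (h(r, N) = N - (-109 - (N + r)) = N - (-109 + (-N - r)) = N - (-109 - N - r) = N + (109 + N + r) = 109 + r + 2*N)
h(654, -428) - 1/(88374 + 225716) = (109 + 654 + 2*(-428)) - 1/(88374 + 225716) = (109 + 654 - 856) - 1/314090 = -93 - 1*1/314090 = -93 - 1/314090 = -29210371/314090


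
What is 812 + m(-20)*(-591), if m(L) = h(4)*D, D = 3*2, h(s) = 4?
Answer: -13372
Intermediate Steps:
D = 6
m(L) = 24 (m(L) = 4*6 = 24)
812 + m(-20)*(-591) = 812 + 24*(-591) = 812 - 14184 = -13372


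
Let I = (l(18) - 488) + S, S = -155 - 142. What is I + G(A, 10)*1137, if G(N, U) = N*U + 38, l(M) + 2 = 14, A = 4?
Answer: 87913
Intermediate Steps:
l(M) = 12 (l(M) = -2 + 14 = 12)
S = -297
G(N, U) = 38 + N*U
I = -773 (I = (12 - 488) - 297 = -476 - 297 = -773)
I + G(A, 10)*1137 = -773 + (38 + 4*10)*1137 = -773 + (38 + 40)*1137 = -773 + 78*1137 = -773 + 88686 = 87913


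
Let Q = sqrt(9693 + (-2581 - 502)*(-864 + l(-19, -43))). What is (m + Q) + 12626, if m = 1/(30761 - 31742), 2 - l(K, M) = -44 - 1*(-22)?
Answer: 12386105/981 + sqrt(2599413) ≈ 14238.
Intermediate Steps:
l(K, M) = 24 (l(K, M) = 2 - (-44 - 1*(-22)) = 2 - (-44 + 22) = 2 - 1*(-22) = 2 + 22 = 24)
m = -1/981 (m = 1/(-981) = -1/981 ≈ -0.0010194)
Q = sqrt(2599413) (Q = sqrt(9693 + (-2581 - 502)*(-864 + 24)) = sqrt(9693 - 3083*(-840)) = sqrt(9693 + 2589720) = sqrt(2599413) ≈ 1612.3)
(m + Q) + 12626 = (-1/981 + sqrt(2599413)) + 12626 = 12386105/981 + sqrt(2599413)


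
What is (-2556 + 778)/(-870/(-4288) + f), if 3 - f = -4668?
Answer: -3812032/10015059 ≈ -0.38063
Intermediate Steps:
f = 4671 (f = 3 - 1*(-4668) = 3 + 4668 = 4671)
(-2556 + 778)/(-870/(-4288) + f) = (-2556 + 778)/(-870/(-4288) + 4671) = -1778/(-870*(-1/4288) + 4671) = -1778/(435/2144 + 4671) = -1778/10015059/2144 = -1778*2144/10015059 = -3812032/10015059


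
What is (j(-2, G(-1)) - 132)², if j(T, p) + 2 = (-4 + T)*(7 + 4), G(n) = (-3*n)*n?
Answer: 40000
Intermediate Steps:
G(n) = -3*n²
j(T, p) = -46 + 11*T (j(T, p) = -2 + (-4 + T)*(7 + 4) = -2 + (-4 + T)*11 = -2 + (-44 + 11*T) = -46 + 11*T)
(j(-2, G(-1)) - 132)² = ((-46 + 11*(-2)) - 132)² = ((-46 - 22) - 132)² = (-68 - 132)² = (-200)² = 40000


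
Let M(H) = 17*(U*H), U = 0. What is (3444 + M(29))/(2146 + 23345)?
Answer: 1148/8497 ≈ 0.13511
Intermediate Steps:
M(H) = 0 (M(H) = 17*(0*H) = 17*0 = 0)
(3444 + M(29))/(2146 + 23345) = (3444 + 0)/(2146 + 23345) = 3444/25491 = 3444*(1/25491) = 1148/8497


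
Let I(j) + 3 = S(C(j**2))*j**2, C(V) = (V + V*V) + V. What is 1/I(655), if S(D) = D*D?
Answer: 1/14535067369106603387919515622 ≈ 6.8799e-29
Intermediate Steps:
C(V) = V**2 + 2*V (C(V) = (V + V**2) + V = V**2 + 2*V)
S(D) = D**2
I(j) = -3 + j**6*(2 + j**2)**2 (I(j) = -3 + (j**2*(2 + j**2))**2*j**2 = -3 + (j**4*(2 + j**2)**2)*j**2 = -3 + j**6*(2 + j**2)**2)
1/I(655) = 1/(-3 + 655**6*(2 + 655**2)**2) = 1/(-3 + 78967392879390625*(2 + 429025)**2) = 1/(-3 + 78967392879390625*429027**2) = 1/(-3 + 78967392879390625*184064166729) = 1/(-3 + 14535067369106603387919515625) = 1/14535067369106603387919515622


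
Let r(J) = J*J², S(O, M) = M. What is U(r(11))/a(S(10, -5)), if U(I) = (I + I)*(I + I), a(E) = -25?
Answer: -7086244/25 ≈ -2.8345e+5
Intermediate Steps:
r(J) = J³
U(I) = 4*I² (U(I) = (2*I)*(2*I) = 4*I²)
U(r(11))/a(S(10, -5)) = (4*(11³)²)/(-25) = (4*1331²)*(-1/25) = (4*1771561)*(-1/25) = 7086244*(-1/25) = -7086244/25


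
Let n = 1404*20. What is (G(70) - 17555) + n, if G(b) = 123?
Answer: 10648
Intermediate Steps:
n = 28080
(G(70) - 17555) + n = (123 - 17555) + 28080 = -17432 + 28080 = 10648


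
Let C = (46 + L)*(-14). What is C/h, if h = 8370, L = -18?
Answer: -196/4185 ≈ -0.046834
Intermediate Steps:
C = -392 (C = (46 - 18)*(-14) = 28*(-14) = -392)
C/h = -392/8370 = -392*1/8370 = -196/4185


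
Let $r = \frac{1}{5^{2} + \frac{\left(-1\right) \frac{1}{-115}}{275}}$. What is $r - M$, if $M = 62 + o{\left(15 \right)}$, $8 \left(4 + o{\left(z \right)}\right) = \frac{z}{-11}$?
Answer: $- \frac{2010356357}{34787544} \approx -57.79$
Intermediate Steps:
$o{\left(z \right)} = -4 - \frac{z}{88}$ ($o{\left(z \right)} = -4 + \frac{z \frac{1}{-11}}{8} = -4 + \frac{z \left(- \frac{1}{11}\right)}{8} = -4 + \frac{\left(- \frac{1}{11}\right) z}{8} = -4 - \frac{z}{88}$)
$M = \frac{5089}{88}$ ($M = 62 - \frac{367}{88} = \frac{5089}{88} \approx 57.83$)
$r = \frac{31625}{790626}$ ($r = \frac{1}{25 + \left(-1\right) \left(- \frac{1}{115}\right) \frac{1}{275}} = \frac{1}{25 + \frac{1}{115} \cdot \frac{1}{275}} = \frac{1}{25 + \frac{1}{31625}} = \frac{1}{\frac{790626}{31625}} = \frac{31625}{790626} \approx 0.04$)
$r - M = \frac{31625}{790626} - \frac{5089}{88} = - \frac{2010356357}{34787544}$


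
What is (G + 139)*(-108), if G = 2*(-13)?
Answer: -12204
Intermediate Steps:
G = -26
(G + 139)*(-108) = (-26 + 139)*(-108) = 113*(-108) = -12204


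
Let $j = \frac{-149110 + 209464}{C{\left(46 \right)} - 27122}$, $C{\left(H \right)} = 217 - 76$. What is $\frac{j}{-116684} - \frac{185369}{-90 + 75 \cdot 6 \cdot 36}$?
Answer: $- \frac{72948396007192}{6339790459305} \approx -11.506$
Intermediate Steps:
$C{\left(H \right)} = 141$
$j = - \frac{60354}{26981}$ ($j = \frac{-149110 + 209464}{141 - 27122} = \frac{60354}{-26981} = 60354 \left(- \frac{1}{26981}\right) = - \frac{60354}{26981} \approx -2.2369$)
$\frac{j}{-116684} - \frac{185369}{-90 + 75 \cdot 6 \cdot 36} = - \frac{60354}{26981 \left(-116684\right)} - \frac{185369}{-90 + 75 \cdot 6 \cdot 36} = \left(- \frac{60354}{26981}\right) \left(- \frac{1}{116684}\right) - \frac{185369}{-90 + 75 \cdot 216} = \frac{30177}{1574125502} - \frac{185369}{-90 + 16200} = \frac{30177}{1574125502} - \frac{185369}{16110} = - \frac{72948396007192}{6339790459305}$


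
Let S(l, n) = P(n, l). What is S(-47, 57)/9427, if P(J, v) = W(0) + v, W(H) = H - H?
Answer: -47/9427 ≈ -0.0049857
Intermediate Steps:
W(H) = 0
P(J, v) = v (P(J, v) = 0 + v = v)
S(l, n) = l
S(-47, 57)/9427 = -47/9427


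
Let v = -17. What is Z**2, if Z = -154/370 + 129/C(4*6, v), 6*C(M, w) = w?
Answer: 20879961001/9891025 ≈ 2111.0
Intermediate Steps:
C(M, w) = w/6
Z = -144499/3145 (Z = -154/370 + 129/(((1/6)*(-17))) = -154*1/370 + 129/(-17/6) = -77/185 + 129*(-6/17) = -77/185 - 774/17 = -144499/3145 ≈ -45.946)
Z**2 = (-144499/3145)**2 = 20879961001/9891025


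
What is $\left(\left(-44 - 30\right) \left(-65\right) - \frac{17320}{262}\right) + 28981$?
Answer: $\frac{4417961}{131} \approx 33725.0$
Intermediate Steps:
$\left(\left(-44 - 30\right) \left(-65\right) - \frac{17320}{262}\right) + 28981 = \left(\left(-74\right) \left(-65\right) - \frac{8660}{131}\right) + 28981 = \left(4810 - \frac{8660}{131}\right) + 28981 = \frac{621450}{131} + 28981 = \frac{4417961}{131}$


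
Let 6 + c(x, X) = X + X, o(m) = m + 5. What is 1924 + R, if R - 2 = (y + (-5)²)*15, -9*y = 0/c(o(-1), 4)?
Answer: 2301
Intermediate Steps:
o(m) = 5 + m
c(x, X) = -6 + 2*X (c(x, X) = -6 + (X + X) = -6 + 2*X)
y = 0 (y = -0/(-6 + 2*4) = -0/(-6 + 8) = -0/2 = -⅑*0 = 0)
R = 377 (R = 2 + (0 + (-5)²)*15 = 2 + (0 + 25)*15 = 2 + 25*15 = 2 + 375 = 377)
1924 + R = 1924 + 377 = 2301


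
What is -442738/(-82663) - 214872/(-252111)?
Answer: 43127028018/6946750531 ≈ 6.2082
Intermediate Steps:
-442738/(-82663) - 214872/(-252111) = -442738*(-1/82663) - 214872*(-1/252111) = 442738/82663 + 71624/84037 = 43127028018/6946750531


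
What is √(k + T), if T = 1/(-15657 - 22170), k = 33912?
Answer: √599062567141/4203 ≈ 184.15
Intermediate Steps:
T = -1/37827 (T = 1/(-37827) = -1/37827 ≈ -2.6436e-5)
√(k + T) = √(33912 - 1/37827) = √(1282789223/37827) = √599062567141/4203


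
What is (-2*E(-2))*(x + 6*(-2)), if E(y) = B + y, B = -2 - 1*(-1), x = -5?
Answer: -102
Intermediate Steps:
B = -1 (B = -2 + 1 = -1)
E(y) = -1 + y
(-2*E(-2))*(x + 6*(-2)) = (-2*(-1 - 2))*(-5 + 6*(-2)) = (-2*(-3))*(-5 - 12) = 6*(-17) = -102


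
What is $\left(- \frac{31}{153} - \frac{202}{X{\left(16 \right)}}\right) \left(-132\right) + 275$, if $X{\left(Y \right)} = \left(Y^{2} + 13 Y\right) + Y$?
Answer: $\frac{364441}{1020} \approx 357.29$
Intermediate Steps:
$X{\left(Y \right)} = Y^{2} + 14 Y$
$\left(- \frac{31}{153} - \frac{202}{X{\left(16 \right)}}\right) \left(-132\right) + 275 = \left(- \frac{31}{153} - \frac{202}{16 \left(14 + 16\right)}\right) \left(-132\right) + 275 = \left(\left(-31\right) \frac{1}{153} - \frac{202}{16 \cdot 30}\right) \left(-132\right) + 275 = \left(- \frac{31}{153} - \frac{202}{480}\right) \left(-132\right) + 275 = \left(- \frac{31}{153} - \frac{101}{240}\right) \left(-132\right) + 275 = \left(- \frac{7631}{12240}\right) \left(-132\right) + 275 = \frac{83941}{1020} + 275 = \frac{364441}{1020}$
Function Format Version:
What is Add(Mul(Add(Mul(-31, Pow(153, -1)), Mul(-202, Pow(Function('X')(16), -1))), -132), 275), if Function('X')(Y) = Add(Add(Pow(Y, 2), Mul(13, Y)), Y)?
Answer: Rational(364441, 1020) ≈ 357.29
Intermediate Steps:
Function('X')(Y) = Add(Pow(Y, 2), Mul(14, Y))
Add(Mul(Add(Mul(-31, Pow(153, -1)), Mul(-202, Pow(Function('X')(16), -1))), -132), 275) = Add(Mul(Add(Mul(-31, Pow(153, -1)), Mul(-202, Pow(Mul(16, Add(14, 16)), -1))), -132), 275) = Add(Mul(Add(Mul(-31, Rational(1, 153)), Mul(-202, Pow(Mul(16, 30), -1))), -132), 275) = Add(Mul(Add(Rational(-31, 153), Mul(-202, Pow(480, -1))), -132), 275) = Add(Mul(Add(Rational(-31, 153), Mul(-202, Rational(1, 480))), -132), 275) = Add(Mul(Add(Rational(-31, 153), Rational(-101, 240)), -132), 275) = Add(Mul(Rational(-7631, 12240), -132), 275) = Add(Rational(83941, 1020), 275) = Rational(364441, 1020)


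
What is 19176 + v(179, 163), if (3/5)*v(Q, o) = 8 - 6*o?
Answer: 52678/3 ≈ 17559.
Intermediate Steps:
v(Q, o) = 40/3 - 10*o (v(Q, o) = 5*(8 - 6*o)/3 = 40/3 - 10*o)
19176 + v(179, 163) = 19176 + (40/3 - 10*163) = 19176 + (40/3 - 1630) = 19176 - 4850/3 = 52678/3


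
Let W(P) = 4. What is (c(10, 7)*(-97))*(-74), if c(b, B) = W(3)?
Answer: 28712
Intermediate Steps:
c(b, B) = 4
(c(10, 7)*(-97))*(-74) = (4*(-97))*(-74) = -388*(-74) = 28712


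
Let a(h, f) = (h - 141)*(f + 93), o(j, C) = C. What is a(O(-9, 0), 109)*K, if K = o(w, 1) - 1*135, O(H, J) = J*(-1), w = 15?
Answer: 3816588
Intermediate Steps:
O(H, J) = -J
K = -134 (K = 1 - 1*135 = 1 - 135 = -134)
a(h, f) = (-141 + h)*(93 + f)
a(O(-9, 0), 109)*K = (-13113 - 141*109 + 93*(-1*0) + 109*(-1*0))*(-134) = (-13113 - 15369 + 93*0 + 109*0)*(-134) = (-13113 - 15369 + 0 + 0)*(-134) = -28482*(-134) = 3816588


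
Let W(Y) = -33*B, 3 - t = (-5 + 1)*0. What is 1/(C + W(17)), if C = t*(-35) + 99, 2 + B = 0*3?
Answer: 1/60 ≈ 0.016667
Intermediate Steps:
B = -2 (B = -2 + 0*3 = -2 + 0 = -2)
t = 3 (t = 3 - (-5 + 1)*0 = 3 - (-4)*0 = 3 - 1*0 = 3 + 0 = 3)
C = -6 (C = 3*(-35) + 99 = -105 + 99 = -6)
W(Y) = 66 (W(Y) = -33*(-2) = 66)
1/(C + W(17)) = 1/(-6 + 66) = 1/60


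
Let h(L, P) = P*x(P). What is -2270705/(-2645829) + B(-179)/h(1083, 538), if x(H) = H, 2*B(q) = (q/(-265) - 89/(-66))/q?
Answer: 1371755907299162543/1598372154487682640 ≈ 0.85822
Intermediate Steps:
B(q) = (89/66 - q/265)/(2*q) (B(q) = ((q/(-265) - 89/(-66))/q)/2 = ((q*(-1/265) - 89*(-1/66))/q)/2 = ((-q/265 + 89/66)/q)/2 = ((89/66 - q/265)/q)/2 = (89/66 - q/265)/(2*q))
h(L, P) = P**2 (h(L, P) = P*P = P**2)
-2270705/(-2645829) + B(-179)/h(1083, 538) = -2270705/(-2645829) + ((1/34980)*(23585 - 66*(-179))/(-179))/(538**2) = -2270705*(-1/2645829) + ((1/34980)*(-1/179)*(23585 + 11814))/289444 = 2270705/2645829 + ((1/34980)*(-1/179)*35399)*(1/289444) = 2270705/2645829 - 35399/6261420*1/289444 = 2270705/2645829 - 35399/1812330450480 = 1371755907299162543/1598372154487682640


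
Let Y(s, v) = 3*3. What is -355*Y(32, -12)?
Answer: -3195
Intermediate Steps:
Y(s, v) = 9
-355*Y(32, -12) = -355*9 = -3195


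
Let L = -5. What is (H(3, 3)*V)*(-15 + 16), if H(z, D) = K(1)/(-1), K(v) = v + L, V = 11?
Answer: 44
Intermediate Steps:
K(v) = -5 + v (K(v) = v - 5 = -5 + v)
H(z, D) = 4 (H(z, D) = (-5 + 1)/(-1) = -4*(-1) = 4)
(H(3, 3)*V)*(-15 + 16) = (4*11)*(-15 + 16) = 44*1 = 44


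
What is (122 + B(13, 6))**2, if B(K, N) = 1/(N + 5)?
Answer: 1803649/121 ≈ 14906.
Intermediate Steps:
B(K, N) = 1/(5 + N)
(122 + B(13, 6))**2 = (122 + 1/(5 + 6))**2 = (122 + 1/11)**2 = (1343/11)**2 = 1803649/121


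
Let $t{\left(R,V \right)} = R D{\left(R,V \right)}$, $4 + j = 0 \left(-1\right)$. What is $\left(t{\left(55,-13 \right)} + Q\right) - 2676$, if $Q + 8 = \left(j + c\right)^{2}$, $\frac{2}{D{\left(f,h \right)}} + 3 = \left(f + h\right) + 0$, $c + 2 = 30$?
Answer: $- \frac{82102}{39} \approx -2105.2$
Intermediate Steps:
$c = 28$ ($c = -2 + 30 = 28$)
$j = -4$ ($j = -4 + 0 \left(-1\right) = -4 + 0 = -4$)
$D{\left(f,h \right)} = \frac{2}{-3 + f + h}$ ($D{\left(f,h \right)} = \frac{2}{-3 + \left(\left(f + h\right) + 0\right)} = \frac{2}{-3 + \left(f + h\right)} = \frac{2}{-3 + f + h}$)
$t{\left(R,V \right)} = \frac{2 R}{-3 + R + V}$ ($t{\left(R,V \right)} = R \frac{2}{-3 + R + V} = \frac{2 R}{-3 + R + V}$)
$Q = 568$ ($Q = -8 + \left(-4 + 28\right)^{2} = -8 + 24^{2} = -8 + 576 = 568$)
$\left(t{\left(55,-13 \right)} + Q\right) - 2676 = \left(2 \cdot 55 \frac{1}{-3 + 55 - 13} + 568\right) - 2676 = \left(2 \cdot 55 \cdot \frac{1}{39} + 568\right) - 2676 = \left(\frac{110}{39} + 568\right) - 2676 = \frac{22262}{39} - 2676 = - \frac{82102}{39}$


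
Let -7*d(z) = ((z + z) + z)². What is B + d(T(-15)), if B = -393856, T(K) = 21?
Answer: -394423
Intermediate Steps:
d(z) = -9*z²/7 (d(z) = -((z + z) + z)²/7 = -(2*z + z)²/7 = -9*z²/7)
B + d(T(-15)) = -393856 - 9/7*21² = -393856 - 9/7*441 = -393856 - 567 = -394423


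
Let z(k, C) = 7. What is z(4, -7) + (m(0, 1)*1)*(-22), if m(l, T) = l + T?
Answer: -15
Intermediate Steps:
m(l, T) = T + l
z(4, -7) + (m(0, 1)*1)*(-22) = 7 + ((1 + 0)*1)*(-22) = 7 + (1*1)*(-22) = 7 + 1*(-22) = 7 - 22 = -15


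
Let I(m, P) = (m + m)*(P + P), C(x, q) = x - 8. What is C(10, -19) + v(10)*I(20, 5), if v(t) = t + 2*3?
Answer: 6402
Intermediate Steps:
C(x, q) = -8 + x
I(m, P) = 4*P*m (I(m, P) = (2*m)*(2*P) = 4*P*m)
v(t) = 6 + t (v(t) = t + 6 = 6 + t)
C(10, -19) + v(10)*I(20, 5) = (-8 + 10) + (6 + 10)*(4*5*20) = 2 + 16*400 = 2 + 6400 = 6402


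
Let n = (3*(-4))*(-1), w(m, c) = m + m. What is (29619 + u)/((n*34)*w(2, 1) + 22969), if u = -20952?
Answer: 8667/24601 ≈ 0.35230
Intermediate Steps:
w(m, c) = 2*m
n = 12 (n = -12*(-1) = 12)
(29619 + u)/((n*34)*w(2, 1) + 22969) = (29619 - 20952)/((12*34)*(2*2) + 22969) = 8667/(408*4 + 22969) = 8667/(1632 + 22969) = 8667/24601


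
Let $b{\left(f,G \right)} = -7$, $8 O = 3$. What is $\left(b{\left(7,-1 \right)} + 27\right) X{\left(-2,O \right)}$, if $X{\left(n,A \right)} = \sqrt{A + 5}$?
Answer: $5 \sqrt{86} \approx 46.368$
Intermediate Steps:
$O = \frac{3}{8}$ ($O = \frac{1}{8} \cdot 3 = \frac{3}{8} \approx 0.375$)
$X{\left(n,A \right)} = \sqrt{5 + A}$
$\left(b{\left(7,-1 \right)} + 27\right) X{\left(-2,O \right)} = \left(-7 + 27\right) \sqrt{5 + \frac{3}{8}} = 20 \sqrt{\frac{43}{8}} = 20 \frac{\sqrt{86}}{4} = 5 \sqrt{86}$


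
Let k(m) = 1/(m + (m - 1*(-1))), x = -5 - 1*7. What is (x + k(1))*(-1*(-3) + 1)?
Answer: -140/3 ≈ -46.667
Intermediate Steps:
x = -12 (x = -5 - 7 = -12)
k(m) = 1/(1 + 2*m) (k(m) = 1/(m + (m + 1)) = 1/(m + (1 + m)) = 1/(1 + 2*m))
(x + k(1))*(-1*(-3) + 1) = (-12 + 1/(1 + 2*1))*(-1*(-3) + 1) = (-12 + 1/(1 + 2))*(3 + 1) = (-12 + 1/3)*4 = (-12 + ⅓)*4 = -35/3*4 = -140/3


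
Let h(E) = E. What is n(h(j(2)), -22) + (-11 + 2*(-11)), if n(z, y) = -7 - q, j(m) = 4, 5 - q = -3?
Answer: -48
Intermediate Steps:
q = 8 (q = 5 - 1*(-3) = 5 + 3 = 8)
n(z, y) = -15 (n(z, y) = -7 - 1*8 = -7 - 8 = -15)
n(h(j(2)), -22) + (-11 + 2*(-11)) = -15 + (-11 + 2*(-11)) = -15 + (-11 - 22) = -15 - 33 = -48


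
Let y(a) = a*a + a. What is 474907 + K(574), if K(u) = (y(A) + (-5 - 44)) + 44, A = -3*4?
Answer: 475034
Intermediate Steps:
A = -12
y(a) = a + a**2 (y(a) = a**2 + a = a + a**2)
K(u) = 127 (K(u) = (-12*(1 - 12) + (-5 - 44)) + 44 = (-12*(-11) - 49) + 44 = (132 - 49) + 44 = 83 + 44 = 127)
474907 + K(574) = 474907 + 127 = 475034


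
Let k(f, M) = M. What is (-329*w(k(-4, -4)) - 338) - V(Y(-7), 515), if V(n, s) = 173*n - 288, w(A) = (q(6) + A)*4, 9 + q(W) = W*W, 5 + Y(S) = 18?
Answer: -32567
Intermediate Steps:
Y(S) = 13 (Y(S) = -5 + 18 = 13)
q(W) = -9 + W**2 (q(W) = -9 + W*W = -9 + W**2)
w(A) = 108 + 4*A (w(A) = ((-9 + 6**2) + A)*4 = ((-9 + 36) + A)*4 = (27 + A)*4 = 108 + 4*A)
V(n, s) = -288 + 173*n
(-329*w(k(-4, -4)) - 338) - V(Y(-7), 515) = (-329*(108 + 4*(-4)) - 338) - (-288 + 173*13) = (-329*(108 - 16) - 338) - (-288 + 2249) = (-329*92 - 338) - 1*1961 = (-30268 - 338) - 1961 = -30606 - 1961 = -32567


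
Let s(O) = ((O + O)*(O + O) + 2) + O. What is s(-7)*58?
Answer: 11078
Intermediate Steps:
s(O) = 2 + O + 4*O² (s(O) = ((2*O)*(2*O) + 2) + O = (4*O² + 2) + O = (2 + 4*O²) + O = 2 + O + 4*O²)
s(-7)*58 = (2 - 7 + 4*(-7)²)*58 = (2 - 7 + 4*49)*58 = (2 - 7 + 196)*58 = 191*58 = 11078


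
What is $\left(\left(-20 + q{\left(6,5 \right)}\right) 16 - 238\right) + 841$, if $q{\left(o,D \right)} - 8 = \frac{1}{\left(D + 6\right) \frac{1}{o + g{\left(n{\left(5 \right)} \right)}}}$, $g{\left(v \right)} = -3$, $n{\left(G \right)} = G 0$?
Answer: $\frac{4569}{11} \approx 415.36$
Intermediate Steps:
$n{\left(G \right)} = 0$
$q{\left(o,D \right)} = 8 + \frac{-3 + o}{6 + D}$ ($q{\left(o,D \right)} = 8 + \frac{1}{\left(D + 6\right) \frac{1}{o - 3}} = 8 + \frac{1}{\left(6 + D\right) \frac{1}{-3 + o}} = 8 + \frac{1}{\frac{1}{-3 + o} \left(6 + D\right)} = 8 + \frac{-3 + o}{6 + D}$)
$\left(\left(-20 + q{\left(6,5 \right)}\right) 16 - 238\right) + 841 = \left(\left(-20 + \frac{45 + 6 + 8 \cdot 5}{6 + 5}\right) 16 - 238\right) + 841 = \left(\left(-20 + \frac{45 + 6 + 40}{11}\right) 16 - 238\right) + 841 = \left(\left(-20 + \frac{1}{11} \cdot 91\right) 16 - 238\right) + 841 = \left(\left(-20 + \frac{91}{11}\right) 16 - 238\right) + 841 = \left(\left(- \frac{129}{11}\right) 16 - 238\right) + 841 = \left(- \frac{2064}{11} - 238\right) + 841 = - \frac{4682}{11} + 841 = \frac{4569}{11}$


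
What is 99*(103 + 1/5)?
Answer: 51084/5 ≈ 10217.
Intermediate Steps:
99*(103 + 1/5) = 99*(103 + ⅕) = 99*(516/5) = 51084/5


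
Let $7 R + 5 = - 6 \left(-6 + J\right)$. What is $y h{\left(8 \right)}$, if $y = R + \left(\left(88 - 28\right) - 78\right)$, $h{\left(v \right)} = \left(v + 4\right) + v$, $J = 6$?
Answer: $- \frac{2620}{7} \approx -374.29$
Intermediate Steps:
$R = - \frac{5}{7}$ ($R = - \frac{5}{7} + \frac{\left(-6\right) \left(-6 + 6\right)}{7} = - \frac{5}{7} + \frac{\left(-6\right) 0}{7} = - \frac{5}{7} + \frac{1}{7} \cdot 0 = - \frac{5}{7} + 0 = - \frac{5}{7} \approx -0.71429$)
$h{\left(v \right)} = 4 + 2 v$ ($h{\left(v \right)} = \left(4 + v\right) + v = 4 + 2 v$)
$y = - \frac{131}{7}$ ($y = - \frac{5}{7} + \left(\left(88 - 28\right) - 78\right) = - \frac{5}{7} + \left(60 - 78\right) = - \frac{5}{7} - 18 = - \frac{131}{7} \approx -18.714$)
$y h{\left(8 \right)} = - \frac{131 \left(4 + 2 \cdot 8\right)}{7} = - \frac{131 \left(4 + 16\right)}{7} = \left(- \frac{131}{7}\right) 20 = - \frac{2620}{7}$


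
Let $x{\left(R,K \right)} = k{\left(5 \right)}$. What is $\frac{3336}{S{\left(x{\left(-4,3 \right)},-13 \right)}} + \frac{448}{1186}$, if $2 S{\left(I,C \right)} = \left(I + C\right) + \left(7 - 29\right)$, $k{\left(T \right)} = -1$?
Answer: $- \frac{329036}{1779} \approx -184.96$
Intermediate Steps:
$x{\left(R,K \right)} = -1$
$S{\left(I,C \right)} = -11 + \frac{C}{2} + \frac{I}{2}$ ($S{\left(I,C \right)} = \frac{\left(I + C\right) + \left(7 - 29\right)}{2} = \frac{\left(C + I\right) - 22}{2} = \frac{-22 + C + I}{2} = -11 + \frac{C}{2} + \frac{I}{2}$)
$\frac{3336}{S{\left(x{\left(-4,3 \right)},-13 \right)}} + \frac{448}{1186} = \frac{3336}{-11 + \frac{1}{2} \left(-13\right) + \frac{1}{2} \left(-1\right)} + \frac{448}{1186} = \frac{3336}{-11 - \frac{13}{2} - \frac{1}{2}} + 448 \cdot \frac{1}{1186} = \frac{3336}{-18} + \frac{224}{593} = 3336 \left(- \frac{1}{18}\right) + \frac{224}{593} = - \frac{556}{3} + \frac{224}{593} = - \frac{329036}{1779}$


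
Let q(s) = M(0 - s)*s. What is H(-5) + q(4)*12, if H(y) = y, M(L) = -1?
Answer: -53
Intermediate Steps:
q(s) = -s
H(-5) + q(4)*12 = -5 - 1*4*12 = -5 - 4*12 = -5 - 48 = -53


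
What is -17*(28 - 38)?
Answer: 170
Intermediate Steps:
-17*(28 - 38) = -17*(-10) = 170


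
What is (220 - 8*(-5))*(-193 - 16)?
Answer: -54340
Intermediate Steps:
(220 - 8*(-5))*(-193 - 16) = (220 + 40)*(-209) = 260*(-209) = -54340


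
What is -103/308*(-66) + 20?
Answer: 589/14 ≈ 42.071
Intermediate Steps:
-103/308*(-66) + 20 = 309/14 + 20 = 589/14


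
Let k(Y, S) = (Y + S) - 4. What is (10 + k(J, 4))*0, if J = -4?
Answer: 0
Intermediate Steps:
k(Y, S) = -4 + S + Y (k(Y, S) = (S + Y) - 4 = -4 + S + Y)
(10 + k(J, 4))*0 = (10 + (-4 + 4 - 4))*0 = (10 - 4)*0 = 6*0 = 0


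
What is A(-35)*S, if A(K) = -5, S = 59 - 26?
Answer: -165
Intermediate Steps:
S = 33
A(-35)*S = -5*33 = -165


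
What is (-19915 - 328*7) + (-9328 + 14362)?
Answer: -17177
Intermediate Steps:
(-19915 - 328*7) + (-9328 + 14362) = (-19915 - 2296) + 5034 = -22211 + 5034 = -17177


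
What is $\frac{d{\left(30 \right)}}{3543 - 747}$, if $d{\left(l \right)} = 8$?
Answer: $\frac{2}{699} \approx 0.0028612$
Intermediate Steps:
$\frac{d{\left(30 \right)}}{3543 - 747} = \frac{8}{3543 - 747} = \frac{8}{2796} = 8 \cdot \frac{1}{2796} = \frac{2}{699}$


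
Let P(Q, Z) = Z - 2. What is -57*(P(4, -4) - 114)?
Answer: 6840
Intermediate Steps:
P(Q, Z) = -2 + Z
-57*(P(4, -4) - 114) = -57*((-2 - 4) - 114) = -57*(-6 - 114) = -57*(-120) = 6840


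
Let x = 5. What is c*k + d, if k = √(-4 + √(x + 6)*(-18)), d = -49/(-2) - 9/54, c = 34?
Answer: 73/3 + 34*√(-4 - 18*√11) ≈ 24.333 + 271.36*I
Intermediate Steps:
d = 73/3 (d = -49*(-½) - 9*1/54 = 49/2 - ⅙ = 73/3 ≈ 24.333)
k = √(-4 - 18*√11) (k = √(-4 + √(5 + 6)*(-18)) = √(-4 + √11*(-18)) = √(-4 - 18*√11) ≈ 7.9812*I)
c*k + d = 34*√(-4 - 18*√11) + 73/3 = 73/3 + 34*√(-4 - 18*√11)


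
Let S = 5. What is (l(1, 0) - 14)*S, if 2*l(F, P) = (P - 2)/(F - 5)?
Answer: -275/4 ≈ -68.750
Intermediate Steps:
l(F, P) = (-2 + P)/(2*(-5 + F)) (l(F, P) = ((P - 2)/(F - 5))/2 = ((-2 + P)/(-5 + F))/2 = (-2 + P)/(2*(-5 + F)))
(l(1, 0) - 14)*S = ((-2 + 0)/(2*(-5 + 1)) - 14)*5 = ((½)*(-2)/(-4) - 14)*5 = ((½)*(-¼)*(-2) - 14)*5 = (¼ - 14)*5 = -55/4*5 = -275/4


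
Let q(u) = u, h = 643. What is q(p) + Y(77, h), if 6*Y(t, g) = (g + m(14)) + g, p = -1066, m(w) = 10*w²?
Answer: -525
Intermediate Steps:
Y(t, g) = 980/3 + g/3 (Y(t, g) = ((g + 10*14²) + g)/6 = ((g + 10*196) + g)/6 = ((g + 1960) + g)/6 = ((1960 + g) + g)/6 = (1960 + 2*g)/6 = 980/3 + g/3)
q(p) + Y(77, h) = -1066 + (980/3 + (⅓)*643) = -1066 + (980/3 + 643/3) = -1066 + 541 = -525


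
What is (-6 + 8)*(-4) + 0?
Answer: -8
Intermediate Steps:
(-6 + 8)*(-4) + 0 = 2*(-4) + 0 = -8 + 0 = -8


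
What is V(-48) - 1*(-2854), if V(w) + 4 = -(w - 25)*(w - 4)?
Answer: -946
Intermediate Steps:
V(w) = -4 - (-25 + w)*(-4 + w) (V(w) = -4 - (w - 25)*(w - 4) = -4 - (-25 + w)*(-4 + w))
V(-48) - 1*(-2854) = (-104 - 1*(-48)**2 + 29*(-48)) - 1*(-2854) = (-104 - 1*2304 - 1392) + 2854 = (-104 - 2304 - 1392) + 2854 = -3800 + 2854 = -946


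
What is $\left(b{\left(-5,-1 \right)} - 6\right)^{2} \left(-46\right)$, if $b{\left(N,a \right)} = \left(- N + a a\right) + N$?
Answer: $-1150$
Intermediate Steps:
$b{\left(N,a \right)} = a^{2}$ ($b{\left(N,a \right)} = \left(- N + a^{2}\right) + N = \left(a^{2} - N\right) + N = a^{2}$)
$\left(b{\left(-5,-1 \right)} - 6\right)^{2} \left(-46\right) = \left(\left(-1\right)^{2} - 6\right)^{2} \left(-46\right) = \left(1 - 6\right)^{2} \left(-46\right) = \left(-5\right)^{2} \left(-46\right) = 25 \left(-46\right) = -1150$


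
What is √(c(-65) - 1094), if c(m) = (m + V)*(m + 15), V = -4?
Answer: 2*√589 ≈ 48.539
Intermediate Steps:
c(m) = (-4 + m)*(15 + m) (c(m) = (m - 4)*(m + 15) = (-4 + m)*(15 + m))
√(c(-65) - 1094) = √((-60 + (-65)² + 11*(-65)) - 1094) = √((-60 + 4225 - 715) - 1094) = √(3450 - 1094) = √2356 = 2*√589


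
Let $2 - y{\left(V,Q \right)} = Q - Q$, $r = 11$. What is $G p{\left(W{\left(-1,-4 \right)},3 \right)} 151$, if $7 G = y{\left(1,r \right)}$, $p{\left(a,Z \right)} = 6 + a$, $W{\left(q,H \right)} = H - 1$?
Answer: $\frac{302}{7} \approx 43.143$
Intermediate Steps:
$W{\left(q,H \right)} = -1 + H$
$y{\left(V,Q \right)} = 2$ ($y{\left(V,Q \right)} = 2 - \left(Q - Q\right) = 2 - 0 = 2 + 0 = 2$)
$G = \frac{2}{7}$ ($G = \frac{1}{7} \cdot 2 = \frac{2}{7} \approx 0.28571$)
$G p{\left(W{\left(-1,-4 \right)},3 \right)} 151 = \frac{2 \left(6 - 5\right)}{7} \cdot 151 = \frac{2}{7} \cdot 1 \cdot 151 = \frac{2}{7} \cdot 151 = \frac{302}{7}$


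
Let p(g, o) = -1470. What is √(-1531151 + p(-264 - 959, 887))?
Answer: I*√1532621 ≈ 1238.0*I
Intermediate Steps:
√(-1531151 + p(-264 - 959, 887)) = √(-1531151 - 1470) = √(-1532621) = I*√1532621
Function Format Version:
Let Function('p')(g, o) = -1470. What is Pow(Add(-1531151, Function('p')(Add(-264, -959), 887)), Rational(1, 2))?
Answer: Mul(I, Pow(1532621, Rational(1, 2))) ≈ Mul(1238.0, I)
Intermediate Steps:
Pow(Add(-1531151, Function('p')(Add(-264, -959), 887)), Rational(1, 2)) = Pow(Add(-1531151, -1470), Rational(1, 2)) = Pow(-1532621, Rational(1, 2)) = Mul(I, Pow(1532621, Rational(1, 2)))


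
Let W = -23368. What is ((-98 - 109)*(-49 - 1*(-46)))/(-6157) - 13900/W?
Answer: 17767693/35969194 ≈ 0.49397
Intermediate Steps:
((-98 - 109)*(-49 - 1*(-46)))/(-6157) - 13900/W = ((-98 - 109)*(-49 - 1*(-46)))/(-6157) - 13900/(-23368) = -207*(-49 + 46)*(-1/6157) - 13900*(-1/23368) = -207*(-3)*(-1/6157) + 3475/5842 = 621*(-1/6157) + 3475/5842 = -621/6157 + 3475/5842 = 17767693/35969194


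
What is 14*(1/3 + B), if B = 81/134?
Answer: 2639/201 ≈ 13.129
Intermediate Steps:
B = 81/134 (B = 81*(1/134) = 81/134 ≈ 0.60448)
14*(1/3 + B) = 14*(1/3 + 81/134) = 14*(⅓ + 81/134) = 14*(377/402) = 2639/201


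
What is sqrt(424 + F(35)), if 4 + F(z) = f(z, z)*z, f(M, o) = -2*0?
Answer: 2*sqrt(105) ≈ 20.494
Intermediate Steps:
f(M, o) = 0
F(z) = -4 (F(z) = -4 + 0*z = -4 + 0 = -4)
sqrt(424 + F(35)) = sqrt(424 - 4) = sqrt(420) = 2*sqrt(105)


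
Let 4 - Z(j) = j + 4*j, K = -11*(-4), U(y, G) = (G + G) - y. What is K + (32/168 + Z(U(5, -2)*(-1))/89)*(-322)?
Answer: 34978/267 ≈ 131.00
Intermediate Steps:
U(y, G) = -y + 2*G (U(y, G) = 2*G - y = -y + 2*G)
K = 44
Z(j) = 4 - 5*j (Z(j) = 4 - (j + 4*j) = 4 - 5*j)
K + (32/168 + Z(U(5, -2)*(-1))/89)*(-322) = 44 + (32/168 + (4 - 5*(-1*5 + 2*(-2))*(-1))/89)*(-322) = 44 + (32*(1/168) + (4 - 5*(-5 - 4)*(-1))*(1/89))*(-322) = 44 + (4/21 + (4 - (-45)*(-1))*(1/89))*(-322) = 44 + (4/21 + (4 - 5*9)*(1/89))*(-322) = 44 + (4/21 + (4 - 45)*(1/89))*(-322) = 44 + (4/21 - 41*1/89)*(-322) = 44 + (4/21 - 41/89)*(-322) = 44 - 505/1869*(-322) = 44 + 23230/267 = 34978/267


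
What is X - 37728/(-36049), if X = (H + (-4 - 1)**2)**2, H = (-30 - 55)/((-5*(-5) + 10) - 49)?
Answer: 6828766713/7065604 ≈ 966.48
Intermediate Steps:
H = 85/14 (H = -85/((25 + 10) - 49) = -85/(35 - 49) = -85/(-14) = -85*(-1/14) = 85/14 ≈ 6.0714)
X = 189225/196 (X = (85/14 + (-4 - 1)**2)**2 = (85/14 + (-5)**2)**2 = (85/14 + 25)**2 = (435/14)**2 = 189225/196 ≈ 965.43)
X - 37728/(-36049) = 189225/196 - 37728/(-36049) = 189225/196 - 37728*(-1)/36049 = 189225/196 - 1*(-37728/36049) = 189225/196 + 37728/36049 = 6828766713/7065604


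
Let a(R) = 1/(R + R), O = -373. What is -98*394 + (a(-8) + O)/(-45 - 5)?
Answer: -30883631/800 ≈ -38605.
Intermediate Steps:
a(R) = 1/(2*R)
-98*394 + (a(-8) + O)/(-45 - 5) = -98*394 + ((½)/(-8) - 373)/(-45 - 5) = -38612 + ((½)*(-⅛) - 373)/(-50) = -38612 + (-1/16 - 373)*(-1/50) = -38612 - 5969/16*(-1/50) = -38612 + 5969/800 = -30883631/800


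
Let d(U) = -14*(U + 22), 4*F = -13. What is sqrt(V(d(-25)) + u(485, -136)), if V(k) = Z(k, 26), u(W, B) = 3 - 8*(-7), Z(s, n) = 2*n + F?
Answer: sqrt(431)/2 ≈ 10.380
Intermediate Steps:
F = -13/4 (F = (1/4)*(-13) = -13/4 ≈ -3.2500)
d(U) = -308 - 14*U (d(U) = -14*(22 + U) = -308 - 14*U)
Z(s, n) = -13/4 + 2*n (Z(s, n) = 2*n - 13/4 = -13/4 + 2*n)
u(W, B) = 59 (u(W, B) = 3 + 56 = 59)
V(k) = 195/4 (V(k) = -13/4 + 2*26 = -13/4 + 52 = 195/4)
sqrt(V(d(-25)) + u(485, -136)) = sqrt(195/4 + 59) = sqrt(431/4) = sqrt(431)/2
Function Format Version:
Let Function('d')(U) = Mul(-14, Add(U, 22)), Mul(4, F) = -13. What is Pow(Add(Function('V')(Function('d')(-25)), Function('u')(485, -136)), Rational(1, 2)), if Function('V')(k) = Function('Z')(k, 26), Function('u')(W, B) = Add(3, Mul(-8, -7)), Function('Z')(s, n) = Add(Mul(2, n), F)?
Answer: Mul(Rational(1, 2), Pow(431, Rational(1, 2))) ≈ 10.380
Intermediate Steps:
F = Rational(-13, 4) (F = Mul(Rational(1, 4), -13) = Rational(-13, 4) ≈ -3.2500)
Function('d')(U) = Add(-308, Mul(-14, U)) (Function('d')(U) = Mul(-14, Add(22, U)) = Add(-308, Mul(-14, U)))
Function('Z')(s, n) = Add(Rational(-13, 4), Mul(2, n)) (Function('Z')(s, n) = Add(Mul(2, n), Rational(-13, 4)) = Add(Rational(-13, 4), Mul(2, n)))
Function('u')(W, B) = 59 (Function('u')(W, B) = Add(3, 56) = 59)
Function('V')(k) = Rational(195, 4) (Function('V')(k) = Add(Rational(-13, 4), Mul(2, 26)) = Add(Rational(-13, 4), 52) = Rational(195, 4))
Pow(Add(Function('V')(Function('d')(-25)), Function('u')(485, -136)), Rational(1, 2)) = Pow(Add(Rational(195, 4), 59), Rational(1, 2)) = Pow(Rational(431, 4), Rational(1, 2)) = Mul(Rational(1, 2), Pow(431, Rational(1, 2)))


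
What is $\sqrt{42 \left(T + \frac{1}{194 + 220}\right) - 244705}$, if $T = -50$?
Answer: $\frac{i \sqrt{1175038122}}{69} \approx 496.79 i$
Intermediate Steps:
$\sqrt{42 \left(T + \frac{1}{194 + 220}\right) - 244705} = \sqrt{42 \left(-50 + \frac{1}{194 + 220}\right) - 244705} = \sqrt{42 \left(-50 + \frac{1}{414}\right) - 244705} = \sqrt{42 \left(- \frac{20699}{414}\right) - 244705} = \sqrt{- \frac{144893}{69} - 244705} = \sqrt{- \frac{17029538}{69}} = \frac{i \sqrt{1175038122}}{69}$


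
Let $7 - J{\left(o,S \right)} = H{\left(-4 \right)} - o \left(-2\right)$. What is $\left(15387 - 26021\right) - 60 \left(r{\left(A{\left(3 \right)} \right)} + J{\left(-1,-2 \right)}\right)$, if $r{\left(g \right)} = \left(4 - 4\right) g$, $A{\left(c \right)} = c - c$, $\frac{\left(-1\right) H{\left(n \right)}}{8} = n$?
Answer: $-9254$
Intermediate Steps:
$H{\left(n \right)} = - 8 n$
$A{\left(c \right)} = 0$
$J{\left(o,S \right)} = -25 - 2 o$ ($J{\left(o,S \right)} = 7 - \left(\left(-8\right) \left(-4\right) - o \left(-2\right)\right) = 7 - \left(32 - - 2 o\right) = 7 - \left(32 + 2 o\right) = -25 - 2 o$)
$r{\left(g \right)} = 0$ ($r{\left(g \right)} = 0 g = 0$)
$\left(15387 - 26021\right) - 60 \left(r{\left(A{\left(3 \right)} \right)} + J{\left(-1,-2 \right)}\right) = \left(15387 - 26021\right) - 60 \left(0 - 23\right) = -10634 - 60 \left(0 + \left(-25 + 2\right)\right) = -10634 - 60 \left(0 - 23\right) = -10634 - -1380 = -10634 + 1380 = -9254$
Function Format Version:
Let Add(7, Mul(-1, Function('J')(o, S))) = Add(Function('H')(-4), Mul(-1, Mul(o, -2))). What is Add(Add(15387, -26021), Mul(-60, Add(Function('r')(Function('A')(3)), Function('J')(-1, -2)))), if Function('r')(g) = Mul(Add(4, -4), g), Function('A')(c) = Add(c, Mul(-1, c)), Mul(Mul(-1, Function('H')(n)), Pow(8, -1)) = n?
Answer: -9254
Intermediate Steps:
Function('H')(n) = Mul(-8, n)
Function('A')(c) = 0
Function('J')(o, S) = Add(-25, Mul(-2, o)) (Function('J')(o, S) = Add(7, Mul(-1, Add(Mul(-8, -4), Mul(-1, Mul(o, -2))))) = Add(7, Mul(-1, Add(32, Mul(-1, Mul(-2, o))))) = Add(7, Mul(-1, Add(32, Mul(2, o)))) = Add(7, Add(-32, Mul(-2, o))) = Add(-25, Mul(-2, o)))
Function('r')(g) = 0 (Function('r')(g) = Mul(0, g) = 0)
Add(Add(15387, -26021), Mul(-60, Add(Function('r')(Function('A')(3)), Function('J')(-1, -2)))) = Add(Add(15387, -26021), Mul(-60, Add(0, Add(-25, Mul(-2, -1))))) = Add(-10634, Mul(-60, Add(0, Add(-25, 2)))) = Add(-10634, Mul(-60, Add(0, -23))) = Add(-10634, Mul(-60, -23)) = Add(-10634, 1380) = -9254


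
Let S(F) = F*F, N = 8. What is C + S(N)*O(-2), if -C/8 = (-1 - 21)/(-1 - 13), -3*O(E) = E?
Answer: 632/21 ≈ 30.095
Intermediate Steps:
O(E) = -E/3
C = -88/7 (C = -8*(-1 - 21)/(-1 - 13) = -(-176)/(-14) = -(-176)*(-1)/14 = -8*11/7 = -88/7 ≈ -12.571)
S(F) = F²
C + S(N)*O(-2) = -88/7 + 8²*(-⅓*(-2)) = -88/7 + 64*(⅔) = -88/7 + 128/3 = 632/21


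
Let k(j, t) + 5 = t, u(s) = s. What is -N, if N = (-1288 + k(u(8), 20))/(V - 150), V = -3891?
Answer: -1273/4041 ≈ -0.31502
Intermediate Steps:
k(j, t) = -5 + t
N = 1273/4041 (N = (-1288 + (-5 + 20))/(-3891 - 150) = (-1288 + 15)/(-4041) = -1273*(-1/4041) = 1273/4041 ≈ 0.31502)
-N = -1*1273/4041 = -1273/4041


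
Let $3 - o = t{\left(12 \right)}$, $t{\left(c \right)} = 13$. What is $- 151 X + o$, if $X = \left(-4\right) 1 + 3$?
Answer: $141$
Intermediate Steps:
$o = -10$ ($o = 3 - 13 = -10$)
$X = -1$ ($X = -4 + 3 = -1$)
$- 151 X + o = \left(-151\right) \left(-1\right) - 10 = 151 - 10 = 141$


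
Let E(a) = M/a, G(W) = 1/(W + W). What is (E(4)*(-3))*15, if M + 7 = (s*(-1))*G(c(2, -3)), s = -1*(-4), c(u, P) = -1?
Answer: 225/4 ≈ 56.250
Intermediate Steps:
G(W) = 1/(2*W)
s = 4
M = -5 (M = -7 + (4*(-1))*((1/2)/(-1)) = -7 - 2*(-1) = -7 - 4*(-1/2) = -7 + 2 = -5)
E(a) = -5/a
(E(4)*(-3))*15 = (-5/4*(-3))*15 = (-5*1/4*(-3))*15 = -5/4*(-3)*15 = (15/4)*15 = 225/4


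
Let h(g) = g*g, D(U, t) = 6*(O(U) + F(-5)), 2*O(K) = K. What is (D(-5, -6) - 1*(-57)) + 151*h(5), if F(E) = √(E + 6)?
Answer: 3823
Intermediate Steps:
O(K) = K/2
F(E) = √(6 + E)
D(U, t) = 6 + 3*U (D(U, t) = 6*(U/2 + √(6 - 5)) = 6*(U/2 + √1) = 6*(U/2 + 1) = 6*(1 + U/2) = 6 + 3*U)
h(g) = g²
(D(-5, -6) - 1*(-57)) + 151*h(5) = ((6 + 3*(-5)) - 1*(-57)) + 151*5² = ((6 - 15) + 57) + 151*25 = (-9 + 57) + 3775 = 48 + 3775 = 3823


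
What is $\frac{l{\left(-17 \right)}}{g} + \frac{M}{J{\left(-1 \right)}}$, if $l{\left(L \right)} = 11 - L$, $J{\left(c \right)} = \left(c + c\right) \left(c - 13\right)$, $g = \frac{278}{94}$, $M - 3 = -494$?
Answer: $- \frac{31401}{3892} \approx -8.0681$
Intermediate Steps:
$M = -491$ ($M = 3 - 494 = -491$)
$g = \frac{139}{47}$ ($g = 278 \cdot \frac{1}{94} = \frac{139}{47} \approx 2.9574$)
$J{\left(c \right)} = 2 c \left(-13 + c\right)$
$\frac{l{\left(-17 \right)}}{g} + \frac{M}{J{\left(-1 \right)}} = \frac{11 - -17}{\frac{139}{47}} - \frac{491}{2 \left(-1\right) \left(-13 - 1\right)} = \left(11 + 17\right) \frac{47}{139} - \frac{491}{2 \left(-1\right) \left(-14\right)} = 28 \cdot \frac{47}{139} - \frac{491}{28} = \frac{1316}{139} - \frac{491}{28} = - \frac{31401}{3892}$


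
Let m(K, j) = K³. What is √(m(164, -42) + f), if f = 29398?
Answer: √4440342 ≈ 2107.2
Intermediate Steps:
√(m(164, -42) + f) = √(164³ + 29398) = √(4410944 + 29398) = √4440342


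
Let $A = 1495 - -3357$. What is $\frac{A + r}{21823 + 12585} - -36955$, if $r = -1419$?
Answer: $\frac{1271551073}{34408} \approx 36955.0$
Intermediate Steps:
$A = 4852$ ($A = 1495 + 3357 = 4852$)
$\frac{A + r}{21823 + 12585} - -36955 = \frac{4852 - 1419}{21823 + 12585} - -36955 = \frac{3433}{34408} + 36955 = \frac{1271551073}{34408}$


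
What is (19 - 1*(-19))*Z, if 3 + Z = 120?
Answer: 4446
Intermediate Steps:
Z = 117 (Z = -3 + 120 = 117)
(19 - 1*(-19))*Z = (19 - 1*(-19))*117 = (19 + 19)*117 = 38*117 = 4446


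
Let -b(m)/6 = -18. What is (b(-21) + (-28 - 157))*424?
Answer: -32648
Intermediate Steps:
b(m) = 108 (b(m) = -6*(-18) = 108)
(b(-21) + (-28 - 157))*424 = (108 + (-28 - 157))*424 = (108 - 185)*424 = -77*424 = -32648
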